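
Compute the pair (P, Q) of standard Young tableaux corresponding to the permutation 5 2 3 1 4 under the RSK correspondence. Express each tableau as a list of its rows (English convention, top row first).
P = [[1, 3, 4], [2], [5]], Q = [[1, 3, 5], [2], [4]]

Insert each entry of the permutation into P by Schensted row insertion, recording in Q the position of each new cell.

Insert 5: appended to row 1. P = [[5]].
Insert 2: 2 bumps 5 from row 1; 5 starts row 2. P = [[2], [5]].
Insert 3: appended to row 1. P = [[2, 3], [5]].
Insert 1: 1 bumps 2 from row 1; 2 bumps 5 from row 2; 5 starts row 3. P = [[1, 3], [2], [5]].
Insert 4: appended to row 1. P = [[1, 3, 4], [2], [5]].

So P = [[1, 3, 4], [2], [5]], Q = [[1, 3, 5], [2], [4]].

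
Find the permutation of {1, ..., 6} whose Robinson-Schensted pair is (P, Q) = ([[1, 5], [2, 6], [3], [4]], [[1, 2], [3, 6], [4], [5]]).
4 6 3 2 1 5

Reverse RSK: for i = n, n-1, ..., 1, locate i in Q, remove the corresponding corner cell from P, and reverse-bump its entry up through P; the value ejected from row 1 is w(i).

So w = 4 6 3 2 1 5.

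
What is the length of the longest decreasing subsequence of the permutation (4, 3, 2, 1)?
4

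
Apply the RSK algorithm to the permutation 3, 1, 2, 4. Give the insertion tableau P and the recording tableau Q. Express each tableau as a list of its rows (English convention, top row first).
Insert each entry of the permutation into P by Schensted row insertion, recording in Q the position of each new cell.

Insert 3: appended to row 1. P = [[3]], Q = [[1]].
Insert 1: 1 bumps 3 from row 1; 3 starts row 2. P = [[1], [3]], Q = [[1], [2]].
Insert 2: appended to row 1. P = [[1, 2], [3]], Q = [[1, 3], [2]].
Insert 4: appended to row 1. P = [[1, 2, 4], [3]], Q = [[1, 3, 4], [2]].

So P = [[1, 2, 4], [3]], Q = [[1, 3, 4], [2]].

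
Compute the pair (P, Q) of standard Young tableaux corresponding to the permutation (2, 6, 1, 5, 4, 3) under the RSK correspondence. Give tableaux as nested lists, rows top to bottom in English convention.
Insert each entry of the permutation into P by Schensted row insertion, recording in Q the position of each new cell.

Insert 2: appended to row 1. P = [[2]].
Insert 6: appended to row 1. P = [[2, 6]].
Insert 1: 1 bumps 2 from row 1; 2 starts row 2. P = [[1, 6], [2]].
Insert 5: 5 bumps 6 from row 1; 6 appends to row 2. P = [[1, 5], [2, 6]].
Insert 4: 4 bumps 5 from row 1; 5 bumps 6 from row 2; 6 starts row 3. P = [[1, 4], [2, 5], [6]].
Insert 3: 3 bumps 4 from row 1; 4 bumps 5 from row 2; 5 bumps 6 from row 3; 6 starts row 4. P = [[1, 3], [2, 4], [5], [6]].

So P = [[1, 3], [2, 4], [5], [6]], Q = [[1, 2], [3, 4], [5], [6]].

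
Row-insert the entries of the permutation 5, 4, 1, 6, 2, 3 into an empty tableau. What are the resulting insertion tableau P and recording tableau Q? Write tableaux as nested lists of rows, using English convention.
Insert each entry of the permutation into P by Schensted row insertion, recording in Q the position of each new cell.

After inserting 5: P = [[5]].
After inserting 4: P = [[4], [5]].
After inserting 1: P = [[1], [4], [5]].
After inserting 6: P = [[1, 6], [4], [5]].
After inserting 2: P = [[1, 2], [4, 6], [5]].
After inserting 3: P = [[1, 2, 3], [4, 6], [5]].

So P = [[1, 2, 3], [4, 6], [5]], Q = [[1, 4, 6], [2, 5], [3]].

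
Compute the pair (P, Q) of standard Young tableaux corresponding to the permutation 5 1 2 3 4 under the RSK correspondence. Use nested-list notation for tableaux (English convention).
Insert each entry of the permutation into P by Schensted row insertion, recording in Q the position of each new cell.

After inserting 5: P = [[5]].
After inserting 1: P = [[1], [5]].
After inserting 2: P = [[1, 2], [5]].
After inserting 3: P = [[1, 2, 3], [5]].
After inserting 4: P = [[1, 2, 3, 4], [5]].

So P = [[1, 2, 3, 4], [5]], Q = [[1, 3, 4, 5], [2]].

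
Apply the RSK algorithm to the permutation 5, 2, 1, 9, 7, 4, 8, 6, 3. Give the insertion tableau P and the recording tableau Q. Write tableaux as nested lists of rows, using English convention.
P = [[1, 3, 6], [2, 4, 8], [5, 7], [9]], Q = [[1, 4, 7], [2, 5, 8], [3, 6], [9]]

Insert each entry of the permutation into P by Schensted row insertion, recording in Q the position of each new cell.

After inserting 5: P = [[5]].
After inserting 2: P = [[2], [5]].
After inserting 1: P = [[1], [2], [5]].
After inserting 9: P = [[1, 9], [2], [5]].
After inserting 7: P = [[1, 7], [2, 9], [5]].
After inserting 4: P = [[1, 4], [2, 7], [5, 9]].
After inserting 8: P = [[1, 4, 8], [2, 7], [5, 9]].
After inserting 6: P = [[1, 4, 6], [2, 7, 8], [5, 9]].
After inserting 3: P = [[1, 3, 6], [2, 4, 8], [5, 7], [9]].

So P = [[1, 3, 6], [2, 4, 8], [5, 7], [9]], Q = [[1, 4, 7], [2, 5, 8], [3, 6], [9]].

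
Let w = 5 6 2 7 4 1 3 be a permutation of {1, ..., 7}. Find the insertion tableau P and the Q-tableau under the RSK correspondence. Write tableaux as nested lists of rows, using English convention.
Insert each entry of the permutation into P by Schensted row insertion, recording in Q the position of each new cell.

Insert 5: appended to row 1. P = [[5]].
Insert 6: appended to row 1. P = [[5, 6]].
Insert 2: 2 bumps 5 from row 1; 5 starts row 2. P = [[2, 6], [5]].
Insert 7: appended to row 1. P = [[2, 6, 7], [5]].
Insert 4: 4 bumps 6 from row 1; 6 appends to row 2. P = [[2, 4, 7], [5, 6]].
Insert 1: 1 bumps 2 from row 1; 2 bumps 5 from row 2; 5 starts row 3. P = [[1, 4, 7], [2, 6], [5]].
Insert 3: 3 bumps 4 from row 1; 4 bumps 6 from row 2; 6 appends to row 3. P = [[1, 3, 7], [2, 4], [5, 6]].

So P = [[1, 3, 7], [2, 4], [5, 6]], Q = [[1, 2, 4], [3, 5], [6, 7]].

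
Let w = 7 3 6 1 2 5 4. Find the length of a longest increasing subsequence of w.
3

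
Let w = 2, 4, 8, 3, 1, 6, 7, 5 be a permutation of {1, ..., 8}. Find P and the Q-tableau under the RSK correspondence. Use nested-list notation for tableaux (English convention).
Insert each entry of the permutation into P by Schensted row insertion, recording in Q the position of each new cell.

Insert 2: appended to row 1. P = [[2]].
Insert 4: appended to row 1. P = [[2, 4]].
Insert 8: appended to row 1. P = [[2, 4, 8]].
Insert 3: 3 bumps 4 from row 1; 4 starts row 2. P = [[2, 3, 8], [4]].
Insert 1: 1 bumps 2 from row 1; 2 bumps 4 from row 2; 4 starts row 3. P = [[1, 3, 8], [2], [4]].
Insert 6: 6 bumps 8 from row 1; 8 appends to row 2. P = [[1, 3, 6], [2, 8], [4]].
Insert 7: appended to row 1. P = [[1, 3, 6, 7], [2, 8], [4]].
Insert 5: 5 bumps 6 from row 1; 6 bumps 8 from row 2; 8 appends to row 3. P = [[1, 3, 5, 7], [2, 6], [4, 8]].

So P = [[1, 3, 5, 7], [2, 6], [4, 8]], Q = [[1, 2, 3, 7], [4, 6], [5, 8]].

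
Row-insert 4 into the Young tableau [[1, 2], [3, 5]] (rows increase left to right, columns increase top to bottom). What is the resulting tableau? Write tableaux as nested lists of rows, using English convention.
4 is larger than every entry of row 1, so it is appended to row 1. The new tableau is [[1, 2, 4], [3, 5]].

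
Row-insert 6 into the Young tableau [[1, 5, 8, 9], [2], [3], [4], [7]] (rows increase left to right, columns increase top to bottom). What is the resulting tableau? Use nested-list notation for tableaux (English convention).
In row 1, 6 replaces 8 (the leftmost entry greater than 6); 8 is bumped to row 2. 8 is appended to row 2. The new tableau is [[1, 5, 6, 9], [2, 8], [3], [4], [7]].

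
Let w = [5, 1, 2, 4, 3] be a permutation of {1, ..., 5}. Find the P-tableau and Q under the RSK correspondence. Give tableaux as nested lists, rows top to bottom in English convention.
Insert each entry of the permutation into P by Schensted row insertion, recording in Q the position of each new cell.

Insert 5: appended to row 1. P = [[5]].
Insert 1: 1 bumps 5 from row 1; 5 starts row 2. P = [[1], [5]].
Insert 2: appended to row 1. P = [[1, 2], [5]].
Insert 4: appended to row 1. P = [[1, 2, 4], [5]].
Insert 3: 3 bumps 4 from row 1; 4 bumps 5 from row 2; 5 starts row 3. P = [[1, 2, 3], [4], [5]].

So P = [[1, 2, 3], [4], [5]], Q = [[1, 3, 4], [2], [5]].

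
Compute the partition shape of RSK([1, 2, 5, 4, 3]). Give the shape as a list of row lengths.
RSK row insertion gives P = [[1, 2, 3], [4], [5]], which has shape [3, 1, 1].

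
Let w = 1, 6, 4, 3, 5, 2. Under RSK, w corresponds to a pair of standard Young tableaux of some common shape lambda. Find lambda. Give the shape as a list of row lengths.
[3, 1, 1, 1]

Row-insert each entry into an empty tableau.

After inserting 1: P = [[1]].
After inserting 6: P = [[1, 6]].
After inserting 4: P = [[1, 4], [6]].
After inserting 3: P = [[1, 3], [4], [6]].
After inserting 5: P = [[1, 3, 5], [4], [6]].
After inserting 2: P = [[1, 2, 5], [3], [4], [6]].

The final insertion tableau P = [[1, 2, 5], [3], [4], [6]] has shape [3, 1, 1, 1].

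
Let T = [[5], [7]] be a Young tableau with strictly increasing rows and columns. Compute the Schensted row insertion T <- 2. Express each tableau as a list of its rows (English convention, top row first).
In row 1, 2 replaces 5 (the leftmost entry greater than 2); 5 is bumped to row 2. In row 2, 5 replaces 7 (the leftmost entry greater than 5); 7 is bumped to row 3. 7 starts a new row 3. The new tableau is [[2], [5], [7]].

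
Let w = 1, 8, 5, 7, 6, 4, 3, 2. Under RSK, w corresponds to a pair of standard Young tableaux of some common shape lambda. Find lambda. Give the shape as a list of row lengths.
RSK row insertion gives P = [[1, 2, 6], [3], [4], [5], [7], [8]], which has shape [3, 1, 1, 1, 1, 1].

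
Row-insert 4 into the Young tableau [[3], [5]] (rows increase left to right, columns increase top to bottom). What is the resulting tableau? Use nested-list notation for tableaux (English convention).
4 is larger than every entry of row 1, so it is appended to row 1. The new tableau is [[3, 4], [5]].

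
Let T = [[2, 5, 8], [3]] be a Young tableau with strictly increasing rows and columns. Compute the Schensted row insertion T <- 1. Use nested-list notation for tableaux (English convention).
In row 1, 1 replaces 2 (the leftmost entry greater than 1); 2 is bumped to row 2. In row 2, 2 replaces 3 (the leftmost entry greater than 2); 3 is bumped to row 3. 3 starts a new row 3. The new tableau is [[1, 5, 8], [2], [3]].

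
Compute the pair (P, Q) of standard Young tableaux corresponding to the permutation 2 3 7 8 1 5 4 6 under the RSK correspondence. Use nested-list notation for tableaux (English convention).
P = [[1, 3, 4, 6], [2, 5, 8], [7]], Q = [[1, 2, 3, 4], [5, 6, 8], [7]]

Insert each entry of the permutation into P by Schensted row insertion, recording in Q the position of each new cell.

Insert 2: appended to row 1. P = [[2]].
Insert 3: appended to row 1. P = [[2, 3]].
Insert 7: appended to row 1. P = [[2, 3, 7]].
Insert 8: appended to row 1. P = [[2, 3, 7, 8]].
Insert 1: 1 bumps 2 from row 1; 2 starts row 2. P = [[1, 3, 7, 8], [2]].
Insert 5: 5 bumps 7 from row 1; 7 appends to row 2. P = [[1, 3, 5, 8], [2, 7]].
Insert 4: 4 bumps 5 from row 1; 5 bumps 7 from row 2; 7 starts row 3. P = [[1, 3, 4, 8], [2, 5], [7]].
Insert 6: 6 bumps 8 from row 1; 8 appends to row 2. P = [[1, 3, 4, 6], [2, 5, 8], [7]].

So P = [[1, 3, 4, 6], [2, 5, 8], [7]], Q = [[1, 2, 3, 4], [5, 6, 8], [7]].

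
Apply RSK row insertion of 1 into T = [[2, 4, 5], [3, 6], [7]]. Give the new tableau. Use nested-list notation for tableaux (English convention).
[[1, 4, 5], [2, 6], [3], [7]]

In row 1, 1 replaces 2 (the leftmost entry greater than 1); 2 is bumped to row 2. In row 2, 2 replaces 3 (the leftmost entry greater than 2); 3 is bumped to row 3. In row 3, 3 replaces 7 (the leftmost entry greater than 3); 7 is bumped to row 4. 7 starts a new row 4. The new tableau is [[1, 4, 5], [2, 6], [3], [7]].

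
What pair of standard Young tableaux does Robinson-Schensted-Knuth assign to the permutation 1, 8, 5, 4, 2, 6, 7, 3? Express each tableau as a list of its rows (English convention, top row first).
P = [[1, 2, 3, 7], [4, 6], [5], [8]], Q = [[1, 2, 6, 7], [3, 8], [4], [5]]

Insert each entry of the permutation into P by Schensted row insertion, recording in Q the position of each new cell.

Insert 1: appended to row 1. P = [[1]].
Insert 8: appended to row 1. P = [[1, 8]].
Insert 5: 5 bumps 8 from row 1; 8 starts row 2. P = [[1, 5], [8]].
Insert 4: 4 bumps 5 from row 1; 5 bumps 8 from row 2; 8 starts row 3. P = [[1, 4], [5], [8]].
Insert 2: 2 bumps 4 from row 1; 4 bumps 5 from row 2; 5 bumps 8 from row 3; 8 starts row 4. P = [[1, 2], [4], [5], [8]].
Insert 6: appended to row 1. P = [[1, 2, 6], [4], [5], [8]].
Insert 7: appended to row 1. P = [[1, 2, 6, 7], [4], [5], [8]].
Insert 3: 3 bumps 6 from row 1; 6 appends to row 2. P = [[1, 2, 3, 7], [4, 6], [5], [8]].

So P = [[1, 2, 3, 7], [4, 6], [5], [8]], Q = [[1, 2, 6, 7], [3, 8], [4], [5]].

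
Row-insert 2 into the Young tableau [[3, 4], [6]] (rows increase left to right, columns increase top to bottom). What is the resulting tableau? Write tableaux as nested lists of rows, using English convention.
[[2, 4], [3], [6]]

In row 1, 2 replaces 3 (the leftmost entry greater than 2); 3 is bumped to row 2. In row 2, 3 replaces 6 (the leftmost entry greater than 3); 6 is bumped to row 3. 6 starts a new row 3. The new tableau is [[2, 4], [3], [6]].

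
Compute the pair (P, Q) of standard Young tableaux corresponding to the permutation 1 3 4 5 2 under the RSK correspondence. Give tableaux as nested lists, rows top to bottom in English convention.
P = [[1, 2, 4, 5], [3]], Q = [[1, 2, 3, 4], [5]]

Insert each entry of the permutation into P by Schensted row insertion, recording in Q the position of each new cell.

Insert 1: appended to row 1. P = [[1]].
Insert 3: appended to row 1. P = [[1, 3]].
Insert 4: appended to row 1. P = [[1, 3, 4]].
Insert 5: appended to row 1. P = [[1, 3, 4, 5]].
Insert 2: 2 bumps 3 from row 1; 3 starts row 2. P = [[1, 2, 4, 5], [3]].

So P = [[1, 2, 4, 5], [3]], Q = [[1, 2, 3, 4], [5]].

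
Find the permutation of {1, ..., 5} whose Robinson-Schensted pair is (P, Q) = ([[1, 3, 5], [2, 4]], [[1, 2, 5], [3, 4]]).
Reverse the RSK construction: for i from n down to 1, find the cell of Q containing i, remove the entry at that cell from P, and reverse-bump it up through P; the value ejected from row 1 is w(i).

Step i=5: Q has 5 at row 1, column 3; remove that cell from P, ejecting 5. So w(5) = 5. P is now [[1, 3], [2, 4]].
Step i=4: Q has 4 at row 2, column 2; remove 4 from row 2 of P and reverse-bump: 4 enters row 1 and ejects 3. So w(4) = 3. P is now [[1, 4], [2]].
Step i=3: Q has 3 at row 2, column 1; remove 2 from row 2 of P and reverse-bump: 2 enters row 1 and ejects 1. So w(3) = 1. P is now [[2, 4]].
Step i=2: Q has 2 at row 1, column 2; remove that cell from P, ejecting 4. So w(2) = 4. P is now [[2]].
Step i=1: Q has 1 at row 1, column 1; remove that cell from P, ejecting 2. So w(1) = 2. P is now [].

So w = 2 4 1 3 5.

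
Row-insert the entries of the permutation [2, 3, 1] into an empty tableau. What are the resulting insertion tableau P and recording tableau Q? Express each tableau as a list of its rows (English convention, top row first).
P = [[1, 3], [2]], Q = [[1, 2], [3]]

Insert each entry of the permutation into P by Schensted row insertion, recording in Q the position of each new cell.

Insert 2: appended to row 1. P = [[2]], Q = [[1]].
Insert 3: appended to row 1. P = [[2, 3]], Q = [[1, 2]].
Insert 1: 1 bumps 2 from row 1; 2 starts row 2. P = [[1, 3], [2]], Q = [[1, 2], [3]].

So P = [[1, 3], [2]], Q = [[1, 2], [3]].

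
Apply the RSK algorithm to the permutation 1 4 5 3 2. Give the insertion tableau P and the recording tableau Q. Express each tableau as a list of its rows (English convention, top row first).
P = [[1, 2, 5], [3], [4]], Q = [[1, 2, 3], [4], [5]]

Insert each entry of the permutation into P by Schensted row insertion, recording in Q the position of each new cell.

Insert 1: appended to row 1. P = [[1]].
Insert 4: appended to row 1. P = [[1, 4]].
Insert 5: appended to row 1. P = [[1, 4, 5]].
Insert 3: 3 bumps 4 from row 1; 4 starts row 2. P = [[1, 3, 5], [4]].
Insert 2: 2 bumps 3 from row 1; 3 bumps 4 from row 2; 4 starts row 3. P = [[1, 2, 5], [3], [4]].

So P = [[1, 2, 5], [3], [4]], Q = [[1, 2, 3], [4], [5]].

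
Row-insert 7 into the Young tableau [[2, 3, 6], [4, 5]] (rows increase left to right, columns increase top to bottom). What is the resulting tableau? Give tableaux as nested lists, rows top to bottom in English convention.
7 is larger than every entry of row 1, so it is appended to row 1. The new tableau is [[2, 3, 6, 7], [4, 5]].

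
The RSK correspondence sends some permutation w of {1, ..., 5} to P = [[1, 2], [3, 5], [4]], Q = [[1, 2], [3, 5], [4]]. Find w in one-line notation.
4 5 3 1 2

Reverse the RSK construction: for i from n down to 1, find the cell of Q containing i, remove the entry at that cell from P, and reverse-bump it up through P; the value ejected from row 1 is w(i).

Step i=5: Q has 5 at row 2, column 2; remove 5 from row 2 of P and reverse-bump: 5 enters row 1 and ejects 2. So w(5) = 2. P is now [[1, 5], [3], [4]].
Step i=4: Q has 4 at row 3, column 1; remove 4 from row 3 of P and reverse-bump: 4 enters row 2 and ejects 3; 3 enters row 1 and ejects 1. So w(4) = 1. P is now [[3, 5], [4]].
Step i=3: Q has 3 at row 2, column 1; remove 4 from row 2 of P and reverse-bump: 4 enters row 1 and ejects 3. So w(3) = 3. P is now [[4, 5]].
Step i=2: Q has 2 at row 1, column 2; remove that cell from P, ejecting 5. So w(2) = 5. P is now [[4]].
Step i=1: Q has 1 at row 1, column 1; remove that cell from P, ejecting 4. So w(1) = 4. P is now [].

So w = 4 5 3 1 2.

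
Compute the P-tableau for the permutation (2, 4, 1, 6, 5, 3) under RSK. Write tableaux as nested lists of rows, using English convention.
P = [[1, 3, 5], [2, 4], [6]]

Insert 2: appended to row 1. P = [[2]].
Insert 4: appended to row 1. P = [[2, 4]].
Insert 1: 1 bumps 2 from row 1; 2 starts row 2. P = [[1, 4], [2]].
Insert 6: appended to row 1. P = [[1, 4, 6], [2]].
Insert 5: 5 bumps 6 from row 1; 6 appends to row 2. P = [[1, 4, 5], [2, 6]].
Insert 3: 3 bumps 4 from row 1; 4 bumps 6 from row 2; 6 starts row 3. P = [[1, 3, 5], [2, 4], [6]].

So P = [[1, 3, 5], [2, 4], [6]].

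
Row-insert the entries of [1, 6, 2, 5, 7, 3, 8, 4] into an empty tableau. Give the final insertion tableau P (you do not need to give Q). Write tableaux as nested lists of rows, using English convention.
After inserting 1: P = [[1]].
After inserting 6: P = [[1, 6]].
After inserting 2: P = [[1, 2], [6]].
After inserting 5: P = [[1, 2, 5], [6]].
After inserting 7: P = [[1, 2, 5, 7], [6]].
After inserting 3: P = [[1, 2, 3, 7], [5], [6]].
After inserting 8: P = [[1, 2, 3, 7, 8], [5], [6]].
After inserting 4: P = [[1, 2, 3, 4, 8], [5, 7], [6]].

So P = [[1, 2, 3, 4, 8], [5, 7], [6]].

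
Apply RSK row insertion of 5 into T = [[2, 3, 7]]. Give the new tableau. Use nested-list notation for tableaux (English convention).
[[2, 3, 5], [7]]

In row 1, 5 replaces 7 (the leftmost entry greater than 5); 7 is bumped to row 2. 7 starts a new row 2. The new tableau is [[2, 3, 5], [7]].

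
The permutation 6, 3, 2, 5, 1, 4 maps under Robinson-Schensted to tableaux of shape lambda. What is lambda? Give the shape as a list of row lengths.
Row-insert each entry into an empty tableau.

After inserting 6: P = [[6]].
After inserting 3: P = [[3], [6]].
After inserting 2: P = [[2], [3], [6]].
After inserting 5: P = [[2, 5], [3], [6]].
After inserting 1: P = [[1, 5], [2], [3], [6]].
After inserting 4: P = [[1, 4], [2, 5], [3], [6]].

The final insertion tableau P = [[1, 4], [2, 5], [3], [6]] has shape [2, 2, 1, 1].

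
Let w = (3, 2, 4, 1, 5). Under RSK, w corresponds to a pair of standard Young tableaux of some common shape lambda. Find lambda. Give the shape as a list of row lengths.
[3, 1, 1]

RSK row insertion gives P = [[1, 4, 5], [2], [3]], which has shape [3, 1, 1].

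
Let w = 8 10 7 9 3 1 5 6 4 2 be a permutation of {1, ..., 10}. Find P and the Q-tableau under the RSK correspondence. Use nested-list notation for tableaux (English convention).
Insert each entry of the permutation into P by Schensted row insertion, recording in Q the position of each new cell.

After inserting 8: P = [[8]].
After inserting 10: P = [[8, 10]].
After inserting 7: P = [[7, 10], [8]].
After inserting 9: P = [[7, 9], [8, 10]].
After inserting 3: P = [[3, 9], [7, 10], [8]].
After inserting 1: P = [[1, 9], [3, 10], [7], [8]].
After inserting 5: P = [[1, 5], [3, 9], [7, 10], [8]].
After inserting 6: P = [[1, 5, 6], [3, 9], [7, 10], [8]].
After inserting 4: P = [[1, 4, 6], [3, 5], [7, 9], [8, 10]].
After inserting 2: P = [[1, 2, 6], [3, 4], [5, 9], [7, 10], [8]].

So P = [[1, 2, 6], [3, 4], [5, 9], [7, 10], [8]], Q = [[1, 2, 8], [3, 4], [5, 7], [6, 9], [10]].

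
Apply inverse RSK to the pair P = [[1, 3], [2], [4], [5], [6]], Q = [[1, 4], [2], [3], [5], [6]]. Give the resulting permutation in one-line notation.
6 5 2 4 3 1

Reverse RSK: for i = n, n-1, ..., 1, locate i in Q, remove the corresponding corner cell from P, and reverse-bump its entry up through P; the value ejected from row 1 is w(i).

So w = 6 5 2 4 3 1.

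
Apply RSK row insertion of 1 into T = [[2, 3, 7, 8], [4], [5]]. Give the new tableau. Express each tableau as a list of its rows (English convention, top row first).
In row 1, 1 replaces 2 (the leftmost entry greater than 1); 2 is bumped to row 2. In row 2, 2 replaces 4 (the leftmost entry greater than 2); 4 is bumped to row 3. In row 3, 4 replaces 5 (the leftmost entry greater than 4); 5 is bumped to row 4. 5 starts a new row 4. The new tableau is [[1, 3, 7, 8], [2], [4], [5]].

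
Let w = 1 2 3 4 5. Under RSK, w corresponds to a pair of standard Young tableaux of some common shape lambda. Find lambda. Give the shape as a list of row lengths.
RSK row insertion gives P = [[1, 2, 3, 4, 5]], which has shape [5].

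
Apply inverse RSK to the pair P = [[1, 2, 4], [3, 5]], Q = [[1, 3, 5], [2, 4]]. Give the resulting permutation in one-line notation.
Reverse the RSK construction: for i from n down to 1, find the cell of Q containing i, remove the entry at that cell from P, and reverse-bump it up through P; the value ejected from row 1 is w(i).

Step i=5: Q has 5 at row 1, column 3; remove that cell from P, ejecting 4. So w(5) = 4. P is now [[1, 2], [3, 5]].
Step i=4: Q has 4 at row 2, column 2; remove 5 from row 2 of P and reverse-bump: 5 enters row 1 and ejects 2. So w(4) = 2. P is now [[1, 5], [3]].
Step i=3: Q has 3 at row 1, column 2; remove that cell from P, ejecting 5. So w(3) = 5. P is now [[1], [3]].
Step i=2: Q has 2 at row 2, column 1; remove 3 from row 2 of P and reverse-bump: 3 enters row 1 and ejects 1. So w(2) = 1. P is now [[3]].
Step i=1: Q has 1 at row 1, column 1; remove that cell from P, ejecting 3. So w(1) = 3. P is now [].

So w = 3 1 5 2 4.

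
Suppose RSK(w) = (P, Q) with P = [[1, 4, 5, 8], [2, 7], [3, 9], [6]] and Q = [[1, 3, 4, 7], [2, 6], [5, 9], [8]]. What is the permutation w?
Reverse the RSK construction: for i from n down to 1, find the cell of Q containing i, remove the entry at that cell from P, and reverse-bump it up through P; the value ejected from row 1 is w(i).

Step i=9: Q has 9 at row 3, column 2; remove 9 from row 3 of P and reverse-bump: 9 enters row 2 and ejects 7; 7 enters row 1 and ejects 5. So w(9) = 5. P is now [[1, 4, 7, 8], [2, 9], [3], [6]].
Step i=8: Q has 8 at row 4, column 1; remove 6 from row 4 of P and reverse-bump: 6 enters row 3 and ejects 3; 3 enters row 2 and ejects 2; 2 enters row 1 and ejects 1. So w(8) = 1. P is now [[2, 4, 7, 8], [3, 9], [6]].
Step i=7: Q has 7 at row 1, column 4; remove that cell from P, ejecting 8. So w(7) = 8. P is now [[2, 4, 7], [3, 9], [6]].
Step i=6: Q has 6 at row 2, column 2; remove 9 from row 2 of P and reverse-bump: 9 enters row 1 and ejects 7. So w(6) = 7. P is now [[2, 4, 9], [3], [6]].
Step i=5: Q has 5 at row 3, column 1; remove 6 from row 3 of P and reverse-bump: 6 enters row 2 and ejects 3; 3 enters row 1 and ejects 2. So w(5) = 2. P is now [[3, 4, 9], [6]].
Step i=4: Q has 4 at row 1, column 3; remove that cell from P, ejecting 9. So w(4) = 9. P is now [[3, 4], [6]].
Step i=3: Q has 3 at row 1, column 2; remove that cell from P, ejecting 4. So w(3) = 4. P is now [[3], [6]].
Step i=2: Q has 2 at row 2, column 1; remove 6 from row 2 of P and reverse-bump: 6 enters row 1 and ejects 3. So w(2) = 3. P is now [[6]].
Step i=1: Q has 1 at row 1, column 1; remove that cell from P, ejecting 6. So w(1) = 6. P is now [].

So w = 6 3 4 9 2 7 8 1 5.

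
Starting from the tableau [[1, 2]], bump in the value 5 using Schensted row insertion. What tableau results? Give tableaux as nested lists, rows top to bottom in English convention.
5 is larger than every entry of row 1, so it is appended to row 1. The new tableau is [[1, 2, 5]].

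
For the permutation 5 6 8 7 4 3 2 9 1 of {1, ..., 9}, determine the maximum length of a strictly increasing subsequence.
4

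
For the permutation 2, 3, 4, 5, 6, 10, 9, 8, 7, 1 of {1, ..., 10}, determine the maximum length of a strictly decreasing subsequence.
5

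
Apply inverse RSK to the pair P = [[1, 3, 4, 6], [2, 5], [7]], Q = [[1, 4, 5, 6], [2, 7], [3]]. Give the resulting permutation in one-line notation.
Reverse the RSK construction: for i from n down to 1, find the cell of Q containing i, remove the entry at that cell from P, and reverse-bump it up through P; the value ejected from row 1 is w(i).

Step i=7: Q has 7 at row 2, column 2; remove 5 from row 2 of P and reverse-bump: 5 enters row 1 and ejects 4. So w(7) = 4. P is now [[1, 3, 5, 6], [2], [7]].
Step i=6: Q has 6 at row 1, column 4; remove that cell from P, ejecting 6. So w(6) = 6. P is now [[1, 3, 5], [2], [7]].
Step i=5: Q has 5 at row 1, column 3; remove that cell from P, ejecting 5. So w(5) = 5. P is now [[1, 3], [2], [7]].
Step i=4: Q has 4 at row 1, column 2; remove that cell from P, ejecting 3. So w(4) = 3. P is now [[1], [2], [7]].
Step i=3: Q has 3 at row 3, column 1; remove 7 from row 3 of P and reverse-bump: 7 enters row 2 and ejects 2; 2 enters row 1 and ejects 1. So w(3) = 1. P is now [[2], [7]].
Step i=2: Q has 2 at row 2, column 1; remove 7 from row 2 of P and reverse-bump: 7 enters row 1 and ejects 2. So w(2) = 2. P is now [[7]].
Step i=1: Q has 1 at row 1, column 1; remove that cell from P, ejecting 7. So w(1) = 7. P is now [].

So w = 7 2 1 3 5 6 4.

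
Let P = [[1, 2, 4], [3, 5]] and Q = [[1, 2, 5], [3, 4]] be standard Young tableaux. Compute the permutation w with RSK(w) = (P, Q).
Reverse the RSK construction: for i from n down to 1, find the cell of Q containing i, remove the entry at that cell from P, and reverse-bump it up through P; the value ejected from row 1 is w(i).

Step i=5: Q has 5 at row 1, column 3; remove that cell from P, ejecting 4. So w(5) = 4. P is now [[1, 2], [3, 5]].
Step i=4: Q has 4 at row 2, column 2; remove 5 from row 2 of P and reverse-bump: 5 enters row 1 and ejects 2. So w(4) = 2. P is now [[1, 5], [3]].
Step i=3: Q has 3 at row 2, column 1; remove 3 from row 2 of P and reverse-bump: 3 enters row 1 and ejects 1. So w(3) = 1. P is now [[3, 5]].
Step i=2: Q has 2 at row 1, column 2; remove that cell from P, ejecting 5. So w(2) = 5. P is now [[3]].
Step i=1: Q has 1 at row 1, column 1; remove that cell from P, ejecting 3. So w(1) = 3. P is now [].

So w = 3 5 1 2 4.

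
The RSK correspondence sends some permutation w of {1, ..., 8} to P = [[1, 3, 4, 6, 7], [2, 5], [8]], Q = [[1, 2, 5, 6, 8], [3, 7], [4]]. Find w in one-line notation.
2 8 3 1 5 6 4 7

Reverse the RSK construction: for i from n down to 1, find the cell of Q containing i, remove the entry at that cell from P, and reverse-bump it up through P; the value ejected from row 1 is w(i).

Step i=8: Q has 8 at row 1, column 5; remove that cell from P, ejecting 7. So w(8) = 7. P is now [[1, 3, 4, 6], [2, 5], [8]].
Step i=7: Q has 7 at row 2, column 2; remove 5 from row 2 of P and reverse-bump: 5 enters row 1 and ejects 4. So w(7) = 4. P is now [[1, 3, 5, 6], [2], [8]].
Step i=6: Q has 6 at row 1, column 4; remove that cell from P, ejecting 6. So w(6) = 6. P is now [[1, 3, 5], [2], [8]].
Step i=5: Q has 5 at row 1, column 3; remove that cell from P, ejecting 5. So w(5) = 5. P is now [[1, 3], [2], [8]].
Step i=4: Q has 4 at row 3, column 1; remove 8 from row 3 of P and reverse-bump: 8 enters row 2 and ejects 2; 2 enters row 1 and ejects 1. So w(4) = 1. P is now [[2, 3], [8]].
Step i=3: Q has 3 at row 2, column 1; remove 8 from row 2 of P and reverse-bump: 8 enters row 1 and ejects 3. So w(3) = 3. P is now [[2, 8]].
Step i=2: Q has 2 at row 1, column 2; remove that cell from P, ejecting 8. So w(2) = 8. P is now [[2]].
Step i=1: Q has 1 at row 1, column 1; remove that cell from P, ejecting 2. So w(1) = 2. P is now [].

So w = 2 8 3 1 5 6 4 7.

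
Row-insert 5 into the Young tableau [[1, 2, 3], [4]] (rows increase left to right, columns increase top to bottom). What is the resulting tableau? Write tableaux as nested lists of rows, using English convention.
[[1, 2, 3, 5], [4]]

5 is larger than every entry of row 1, so it is appended to row 1. The new tableau is [[1, 2, 3, 5], [4]].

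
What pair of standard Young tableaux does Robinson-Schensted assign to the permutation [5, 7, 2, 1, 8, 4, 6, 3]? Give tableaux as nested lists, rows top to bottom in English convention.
Insert each entry of the permutation into P by Schensted row insertion, recording in Q the position of each new cell.

Insert 5: appended to row 1. P = [[5]], Q = [[1]].
Insert 7: appended to row 1. P = [[5, 7]], Q = [[1, 2]].
Insert 2: 2 bumps 5 from row 1; 5 starts row 2. P = [[2, 7], [5]], Q = [[1, 2], [3]].
Insert 1: 1 bumps 2 from row 1; 2 bumps 5 from row 2; 5 starts row 3. P = [[1, 7], [2], [5]], Q = [[1, 2], [3], [4]].
Insert 8: appended to row 1. P = [[1, 7, 8], [2], [5]], Q = [[1, 2, 5], [3], [4]].
Insert 4: 4 bumps 7 from row 1; 7 appends to row 2. P = [[1, 4, 8], [2, 7], [5]], Q = [[1, 2, 5], [3, 6], [4]].
Insert 6: 6 bumps 8 from row 1; 8 appends to row 2. P = [[1, 4, 6], [2, 7, 8], [5]], Q = [[1, 2, 5], [3, 6, 7], [4]].
Insert 3: 3 bumps 4 from row 1; 4 bumps 7 from row 2; 7 appends to row 3. P = [[1, 3, 6], [2, 4, 8], [5, 7]], Q = [[1, 2, 5], [3, 6, 7], [4, 8]].

So P = [[1, 3, 6], [2, 4, 8], [5, 7]], Q = [[1, 2, 5], [3, 6, 7], [4, 8]].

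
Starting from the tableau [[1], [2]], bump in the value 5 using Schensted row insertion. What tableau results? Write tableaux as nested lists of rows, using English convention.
5 is larger than every entry of row 1, so it is appended to row 1. The new tableau is [[1, 5], [2]].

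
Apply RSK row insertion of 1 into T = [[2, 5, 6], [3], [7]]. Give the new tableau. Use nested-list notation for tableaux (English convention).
[[1, 5, 6], [2], [3], [7]]

In row 1, 1 replaces 2 (the leftmost entry greater than 1); 2 is bumped to row 2. In row 2, 2 replaces 3 (the leftmost entry greater than 2); 3 is bumped to row 3. In row 3, 3 replaces 7 (the leftmost entry greater than 3); 7 is bumped to row 4. 7 starts a new row 4. The new tableau is [[1, 5, 6], [2], [3], [7]].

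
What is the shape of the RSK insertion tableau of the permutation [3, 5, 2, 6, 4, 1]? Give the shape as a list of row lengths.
Row-insert each entry into an empty tableau.

After inserting 3: P = [[3]].
After inserting 5: P = [[3, 5]].
After inserting 2: P = [[2, 5], [3]].
After inserting 6: P = [[2, 5, 6], [3]].
After inserting 4: P = [[2, 4, 6], [3, 5]].
After inserting 1: P = [[1, 4, 6], [2, 5], [3]].

The final insertion tableau P = [[1, 4, 6], [2, 5], [3]] has shape [3, 2, 1].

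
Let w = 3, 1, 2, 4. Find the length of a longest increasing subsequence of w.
3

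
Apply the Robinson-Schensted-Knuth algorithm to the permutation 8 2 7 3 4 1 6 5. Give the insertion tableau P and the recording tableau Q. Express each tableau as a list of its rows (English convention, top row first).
Insert each entry of the permutation into P by Schensted row insertion, recording in Q the position of each new cell.

Insert 8: appended to row 1. P = [[8]], Q = [[1]].
Insert 2: 2 bumps 8 from row 1; 8 starts row 2. P = [[2], [8]], Q = [[1], [2]].
Insert 7: appended to row 1. P = [[2, 7], [8]], Q = [[1, 3], [2]].
Insert 3: 3 bumps 7 from row 1; 7 bumps 8 from row 2; 8 starts row 3. P = [[2, 3], [7], [8]], Q = [[1, 3], [2], [4]].
Insert 4: appended to row 1. P = [[2, 3, 4], [7], [8]], Q = [[1, 3, 5], [2], [4]].
Insert 1: 1 bumps 2 from row 1; 2 bumps 7 from row 2; 7 bumps 8 from row 3; 8 starts row 4. P = [[1, 3, 4], [2], [7], [8]], Q = [[1, 3, 5], [2], [4], [6]].
Insert 6: appended to row 1. P = [[1, 3, 4, 6], [2], [7], [8]], Q = [[1, 3, 5, 7], [2], [4], [6]].
Insert 5: 5 bumps 6 from row 1; 6 appends to row 2. P = [[1, 3, 4, 5], [2, 6], [7], [8]], Q = [[1, 3, 5, 7], [2, 8], [4], [6]].

So P = [[1, 3, 4, 5], [2, 6], [7], [8]], Q = [[1, 3, 5, 7], [2, 8], [4], [6]].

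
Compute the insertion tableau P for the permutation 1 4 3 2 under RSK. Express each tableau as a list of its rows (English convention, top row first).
Insert 1: appended to row 1. P = [[1]].
Insert 4: appended to row 1. P = [[1, 4]].
Insert 3: 3 bumps 4 from row 1; 4 starts row 2. P = [[1, 3], [4]].
Insert 2: 2 bumps 3 from row 1; 3 bumps 4 from row 2; 4 starts row 3. P = [[1, 2], [3], [4]].

So P = [[1, 2], [3], [4]].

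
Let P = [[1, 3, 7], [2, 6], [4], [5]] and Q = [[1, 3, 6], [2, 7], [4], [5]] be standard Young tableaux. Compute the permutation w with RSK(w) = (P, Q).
5 4 6 2 1 7 3

Reverse the RSK construction: for i from n down to 1, find the cell of Q containing i, remove the entry at that cell from P, and reverse-bump it up through P; the value ejected from row 1 is w(i).

Step i=7: Q has 7 at row 2, column 2; remove 6 from row 2 of P and reverse-bump: 6 enters row 1 and ejects 3. So w(7) = 3. P is now [[1, 6, 7], [2], [4], [5]].
Step i=6: Q has 6 at row 1, column 3; remove that cell from P, ejecting 7. So w(6) = 7. P is now [[1, 6], [2], [4], [5]].
Step i=5: Q has 5 at row 4, column 1; remove 5 from row 4 of P and reverse-bump: 5 enters row 3 and ejects 4; 4 enters row 2 and ejects 2; 2 enters row 1 and ejects 1. So w(5) = 1. P is now [[2, 6], [4], [5]].
Step i=4: Q has 4 at row 3, column 1; remove 5 from row 3 of P and reverse-bump: 5 enters row 2 and ejects 4; 4 enters row 1 and ejects 2. So w(4) = 2. P is now [[4, 6], [5]].
Step i=3: Q has 3 at row 1, column 2; remove that cell from P, ejecting 6. So w(3) = 6. P is now [[4], [5]].
Step i=2: Q has 2 at row 2, column 1; remove 5 from row 2 of P and reverse-bump: 5 enters row 1 and ejects 4. So w(2) = 4. P is now [[5]].
Step i=1: Q has 1 at row 1, column 1; remove that cell from P, ejecting 5. So w(1) = 5. P is now [].

So w = 5 4 6 2 1 7 3.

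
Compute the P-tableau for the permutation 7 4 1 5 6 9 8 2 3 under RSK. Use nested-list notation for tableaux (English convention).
Insert 7: appended to row 1. P = [[7]].
Insert 4: 4 bumps 7 from row 1; 7 starts row 2. P = [[4], [7]].
Insert 1: 1 bumps 4 from row 1; 4 bumps 7 from row 2; 7 starts row 3. P = [[1], [4], [7]].
Insert 5: appended to row 1. P = [[1, 5], [4], [7]].
Insert 6: appended to row 1. P = [[1, 5, 6], [4], [7]].
Insert 9: appended to row 1. P = [[1, 5, 6, 9], [4], [7]].
Insert 8: 8 bumps 9 from row 1; 9 appends to row 2. P = [[1, 5, 6, 8], [4, 9], [7]].
Insert 2: 2 bumps 5 from row 1; 5 bumps 9 from row 2; 9 appends to row 3. P = [[1, 2, 6, 8], [4, 5], [7, 9]].
Insert 3: 3 bumps 6 from row 1; 6 appends to row 2. P = [[1, 2, 3, 8], [4, 5, 6], [7, 9]].

So P = [[1, 2, 3, 8], [4, 5, 6], [7, 9]].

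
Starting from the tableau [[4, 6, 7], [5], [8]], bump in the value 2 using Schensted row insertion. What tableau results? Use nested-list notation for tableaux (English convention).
In row 1, 2 replaces 4 (the leftmost entry greater than 2); 4 is bumped to row 2. In row 2, 4 replaces 5 (the leftmost entry greater than 4); 5 is bumped to row 3. In row 3, 5 replaces 8 (the leftmost entry greater than 5); 8 is bumped to row 4. 8 starts a new row 4. The new tableau is [[2, 6, 7], [4], [5], [8]].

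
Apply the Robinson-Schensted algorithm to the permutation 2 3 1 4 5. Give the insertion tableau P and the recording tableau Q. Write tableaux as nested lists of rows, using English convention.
Insert each entry of the permutation into P by Schensted row insertion, recording in Q the position of each new cell.

Insert 2: appended to row 1. P = [[2]].
Insert 3: appended to row 1. P = [[2, 3]].
Insert 1: 1 bumps 2 from row 1; 2 starts row 2. P = [[1, 3], [2]].
Insert 4: appended to row 1. P = [[1, 3, 4], [2]].
Insert 5: appended to row 1. P = [[1, 3, 4, 5], [2]].

So P = [[1, 3, 4, 5], [2]], Q = [[1, 2, 4, 5], [3]].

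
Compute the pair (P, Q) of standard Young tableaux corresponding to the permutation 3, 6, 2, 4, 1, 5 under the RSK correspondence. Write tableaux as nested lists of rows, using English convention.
Insert each entry of the permutation into P by Schensted row insertion, recording in Q the position of each new cell.

Insert 3: appended to row 1. P = [[3]].
Insert 6: appended to row 1. P = [[3, 6]].
Insert 2: 2 bumps 3 from row 1; 3 starts row 2. P = [[2, 6], [3]].
Insert 4: 4 bumps 6 from row 1; 6 appends to row 2. P = [[2, 4], [3, 6]].
Insert 1: 1 bumps 2 from row 1; 2 bumps 3 from row 2; 3 starts row 3. P = [[1, 4], [2, 6], [3]].
Insert 5: appended to row 1. P = [[1, 4, 5], [2, 6], [3]].

So P = [[1, 4, 5], [2, 6], [3]], Q = [[1, 2, 6], [3, 4], [5]].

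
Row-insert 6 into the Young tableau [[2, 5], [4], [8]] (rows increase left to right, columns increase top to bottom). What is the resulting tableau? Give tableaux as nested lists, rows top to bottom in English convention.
6 is larger than every entry of row 1, so it is appended to row 1. The new tableau is [[2, 5, 6], [4], [8]].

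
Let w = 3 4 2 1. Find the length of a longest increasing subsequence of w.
2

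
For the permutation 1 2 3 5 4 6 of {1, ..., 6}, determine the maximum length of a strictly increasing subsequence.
5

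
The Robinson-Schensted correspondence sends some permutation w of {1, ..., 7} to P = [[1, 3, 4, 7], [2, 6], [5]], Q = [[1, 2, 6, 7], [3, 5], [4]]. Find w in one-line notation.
5 6 2 1 3 4 7

Reverse the RSK construction: for i from n down to 1, find the cell of Q containing i, remove the entry at that cell from P, and reverse-bump it up through P; the value ejected from row 1 is w(i).

Step i=7: Q has 7 at row 1, column 4; remove that cell from P, ejecting 7. So w(7) = 7. P is now [[1, 3, 4], [2, 6], [5]].
Step i=6: Q has 6 at row 1, column 3; remove that cell from P, ejecting 4. So w(6) = 4. P is now [[1, 3], [2, 6], [5]].
Step i=5: Q has 5 at row 2, column 2; remove 6 from row 2 of P and reverse-bump: 6 enters row 1 and ejects 3. So w(5) = 3. P is now [[1, 6], [2], [5]].
Step i=4: Q has 4 at row 3, column 1; remove 5 from row 3 of P and reverse-bump: 5 enters row 2 and ejects 2; 2 enters row 1 and ejects 1. So w(4) = 1. P is now [[2, 6], [5]].
Step i=3: Q has 3 at row 2, column 1; remove 5 from row 2 of P and reverse-bump: 5 enters row 1 and ejects 2. So w(3) = 2. P is now [[5, 6]].
Step i=2: Q has 2 at row 1, column 2; remove that cell from P, ejecting 6. So w(2) = 6. P is now [[5]].
Step i=1: Q has 1 at row 1, column 1; remove that cell from P, ejecting 5. So w(1) = 5. P is now [].

So w = 5 6 2 1 3 4 7.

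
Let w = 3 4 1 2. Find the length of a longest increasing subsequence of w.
2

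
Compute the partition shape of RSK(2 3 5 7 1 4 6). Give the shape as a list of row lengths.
[4, 3]

Row-insert each entry into an empty tableau.

After inserting 2: P = [[2]].
After inserting 3: P = [[2, 3]].
After inserting 5: P = [[2, 3, 5]].
After inserting 7: P = [[2, 3, 5, 7]].
After inserting 1: P = [[1, 3, 5, 7], [2]].
After inserting 4: P = [[1, 3, 4, 7], [2, 5]].
After inserting 6: P = [[1, 3, 4, 6], [2, 5, 7]].

The final insertion tableau P = [[1, 3, 4, 6], [2, 5, 7]] has shape [4, 3].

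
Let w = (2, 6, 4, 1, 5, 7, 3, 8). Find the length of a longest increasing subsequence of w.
5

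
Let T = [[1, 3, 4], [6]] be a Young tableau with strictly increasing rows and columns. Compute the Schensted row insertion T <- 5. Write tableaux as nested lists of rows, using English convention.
5 is larger than every entry of row 1, so it is appended to row 1. The new tableau is [[1, 3, 4, 5], [6]].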